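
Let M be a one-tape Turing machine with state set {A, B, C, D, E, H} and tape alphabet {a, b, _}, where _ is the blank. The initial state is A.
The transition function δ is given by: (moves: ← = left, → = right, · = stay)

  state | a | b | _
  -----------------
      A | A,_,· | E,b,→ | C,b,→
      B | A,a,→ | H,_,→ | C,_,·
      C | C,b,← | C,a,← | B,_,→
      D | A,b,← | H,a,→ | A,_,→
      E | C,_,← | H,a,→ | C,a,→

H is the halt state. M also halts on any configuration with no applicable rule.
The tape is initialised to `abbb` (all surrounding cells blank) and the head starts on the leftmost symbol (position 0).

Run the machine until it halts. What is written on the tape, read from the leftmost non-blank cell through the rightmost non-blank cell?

aab

A | _[a]bbb   read a → write _, move ·, go to A
A | _[_]bbb   read _ → write b, move →, go to C
C | _b[b]bb   read b → write a, move ←, go to C
C | _[b]abb   read b → write a, move ←, go to C
C | [_]aabb   read _ → write _, move →, go to B
B | _[a]abb   read a → write a, move →, go to A
A | _a[a]bb   read a → write _, move ·, go to A
A | _a[_]bb   read _ → write b, move →, go to C
C | _ab[b]b   read b → write a, move ←, go to C
C | _a[b]ab   read b → write a, move ←, go to C
C | _[a]aab   read a → write b, move ←, go to C
C | [_]baab   read _ → write _, move →, go to B
B | _[b]aab   read b → write _, move →, go to H
H | __[a]ab
The non-blank tape span at halt is aab.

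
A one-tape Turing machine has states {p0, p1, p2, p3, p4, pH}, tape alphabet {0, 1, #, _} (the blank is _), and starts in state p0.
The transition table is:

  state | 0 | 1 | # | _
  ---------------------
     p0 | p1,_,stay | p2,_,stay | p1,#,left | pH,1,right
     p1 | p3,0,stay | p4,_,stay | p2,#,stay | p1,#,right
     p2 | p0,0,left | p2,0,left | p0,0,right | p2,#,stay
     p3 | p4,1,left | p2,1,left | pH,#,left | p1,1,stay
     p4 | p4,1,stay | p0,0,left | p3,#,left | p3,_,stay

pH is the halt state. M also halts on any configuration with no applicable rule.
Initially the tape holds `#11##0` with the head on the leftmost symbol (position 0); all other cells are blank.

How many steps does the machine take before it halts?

21

state=p0 head=0 tape=__[#]11##0   (p0,#)→(p1,#,left)
state=p1 head=-1 tape=_[_]#11##0   (p1,_)→(p1,#,right)
state=p1 head=0 tape=_#[#]11##0   (p1,#)→(p2,#,stay)
state=p2 head=0 tape=_#[#]11##0   (p2,#)→(p0,0,right)
state=p0 head=1 tape=_#0[1]1##0   (p0,1)→(p2,_,stay)
state=p2 head=1 tape=_#0[_]1##0   (p2,_)→(p2,#,stay)
state=p2 head=1 tape=_#0[#]1##0   (p2,#)→(p0,0,right)
state=p0 head=2 tape=_#00[1]##0   (p0,1)→(p2,_,stay)
state=p2 head=2 tape=_#00[_]##0   (p2,_)→(p2,#,stay)
state=p2 head=2 tape=_#00[#]##0   (p2,#)→(p0,0,right)
state=p0 head=3 tape=_#000[#]#0   (p0,#)→(p1,#,left)
state=p1 head=2 tape=_#00[0]##0   (p1,0)→(p3,0,stay)
state=p3 head=2 tape=_#00[0]##0   (p3,0)→(p4,1,left)
state=p4 head=1 tape=_#0[0]1##0   (p4,0)→(p4,1,stay)
state=p4 head=1 tape=_#0[1]1##0   (p4,1)→(p0,0,left)
state=p0 head=0 tape=_#[0]01##0   (p0,0)→(p1,_,stay)
state=p1 head=0 tape=_#[_]01##0   (p1,_)→(p1,#,right)
state=p1 head=1 tape=_##[0]1##0   (p1,0)→(p3,0,stay)
state=p3 head=1 tape=_##[0]1##0   (p3,0)→(p4,1,left)
state=p4 head=0 tape=_#[#]11##0   (p4,#)→(p3,#,left)
state=p3 head=-1 tape=_[#]#11##0   (p3,#)→(pH,#,left)
state=pH head=-2 tape=[_]##11##0
M halts after 21 transitions.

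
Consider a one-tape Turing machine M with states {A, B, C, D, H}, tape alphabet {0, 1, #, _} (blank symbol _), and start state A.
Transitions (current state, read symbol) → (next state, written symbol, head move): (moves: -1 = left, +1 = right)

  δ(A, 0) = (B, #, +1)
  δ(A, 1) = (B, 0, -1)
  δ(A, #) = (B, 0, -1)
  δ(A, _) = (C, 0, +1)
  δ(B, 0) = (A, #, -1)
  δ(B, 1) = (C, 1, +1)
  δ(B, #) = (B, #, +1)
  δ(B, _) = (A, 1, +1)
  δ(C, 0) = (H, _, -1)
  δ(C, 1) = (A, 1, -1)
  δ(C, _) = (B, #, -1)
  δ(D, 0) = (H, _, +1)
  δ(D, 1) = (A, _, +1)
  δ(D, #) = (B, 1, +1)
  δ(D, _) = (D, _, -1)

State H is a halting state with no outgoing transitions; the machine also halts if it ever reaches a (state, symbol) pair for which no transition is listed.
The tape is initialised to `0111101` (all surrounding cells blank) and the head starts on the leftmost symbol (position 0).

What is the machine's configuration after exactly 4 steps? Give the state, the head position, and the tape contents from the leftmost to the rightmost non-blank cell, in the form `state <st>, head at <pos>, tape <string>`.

state B, head at 0, tape #011101

A | [0]111101   read 0 → write #, move +1, go to B
B | #[1]11101   read 1 → write 1, move +1, go to C
C | #1[1]1101   read 1 → write 1, move -1, go to A
A | #[1]11101   read 1 → write 0, move -1, go to B
B | [#]011101
After 4 steps: state B, head at 0, tape #011101.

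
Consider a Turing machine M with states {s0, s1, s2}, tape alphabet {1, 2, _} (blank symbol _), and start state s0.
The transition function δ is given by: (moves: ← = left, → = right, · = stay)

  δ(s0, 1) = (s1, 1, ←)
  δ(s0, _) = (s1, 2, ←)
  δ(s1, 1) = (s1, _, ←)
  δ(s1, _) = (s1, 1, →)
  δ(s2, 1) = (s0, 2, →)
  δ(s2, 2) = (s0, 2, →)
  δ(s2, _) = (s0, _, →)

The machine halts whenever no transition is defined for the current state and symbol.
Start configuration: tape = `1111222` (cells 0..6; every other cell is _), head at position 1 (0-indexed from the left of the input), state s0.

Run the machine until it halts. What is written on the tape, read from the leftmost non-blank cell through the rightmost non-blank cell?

11111111222

s0 | ____1[1]11222   read 1 → write 1, move ←, go to s1
s1 | ____[1]111222   read 1 → write _, move ←, go to s1
s1 | ___[_]_111222   read _ → write 1, move →, go to s1
s1 | ___1[_]111222   read _ → write 1, move →, go to s1
s1 | ___11[1]11222   read 1 → write _, move ←, go to s1
s1 | ___1[1]_11222   read 1 → write _, move ←, go to s1
s1 | ___[1]__11222   read 1 → write _, move ←, go to s1
s1 | __[_]___11222   read _ → write 1, move →, go to s1
s1 | __1[_]__11222   read _ → write 1, move →, go to s1
s1 | __11[_]_11222   read _ → write 1, move →, go to s1
s1 | __111[_]11222   read _ → write 1, move →, go to s1
s1 | __1111[1]1222   read 1 → write _, move ←, go to s1
s1 | __111[1]_1222   read 1 → write _, move ←, go to s1
s1 | __11[1]__1222   read 1 → write _, move ←, go to s1
s1 | __1[1]___1222   read 1 → write _, move ←, go to s1
s1 | __[1]____1222   read 1 → write _, move ←, go to s1
s1 | _[_]_____1222   read _ → write 1, move →, go to s1
s1 | _1[_]____1222   read _ → write 1, move →, go to s1
s1 | _11[_]___1222   read _ → write 1, move →, go to s1
s1 | _111[_]__1222   read _ → write 1, move →, go to s1
s1 | _1111[_]_1222   read _ → write 1, move →, go to s1
s1 | _11111[_]1222   read _ → write 1, move →, go to s1
s1 | _111111[1]222   read 1 → write _, move ←, go to s1
s1 | _11111[1]_222   read 1 → write _, move ←, go to s1
s1 | _1111[1]__222   read 1 → write _, move ←, go to s1
s1 | _111[1]___222   read 1 → write _, move ←, go to s1
s1 | _11[1]____222   read 1 → write _, move ←, go to s1
s1 | _1[1]_____222   read 1 → write _, move ←, go to s1
s1 | _[1]______222   read 1 → write _, move ←, go to s1
s1 | [_]_______222   read _ → write 1, move →, go to s1
s1 | 1[_]______222   read _ → write 1, move →, go to s1
s1 | 11[_]_____222   read _ → write 1, move →, go to s1
s1 | 111[_]____222   read _ → write 1, move →, go to s1
s1 | 1111[_]___222   read _ → write 1, move →, go to s1
s1 | 11111[_]__222   read _ → write 1, move →, go to s1
s1 | 111111[_]_222   read _ → write 1, move →, go to s1
s1 | 1111111[_]222   read _ → write 1, move →, go to s1
s1 | 11111111[2]22
The non-blank tape span at halt is 11111111222.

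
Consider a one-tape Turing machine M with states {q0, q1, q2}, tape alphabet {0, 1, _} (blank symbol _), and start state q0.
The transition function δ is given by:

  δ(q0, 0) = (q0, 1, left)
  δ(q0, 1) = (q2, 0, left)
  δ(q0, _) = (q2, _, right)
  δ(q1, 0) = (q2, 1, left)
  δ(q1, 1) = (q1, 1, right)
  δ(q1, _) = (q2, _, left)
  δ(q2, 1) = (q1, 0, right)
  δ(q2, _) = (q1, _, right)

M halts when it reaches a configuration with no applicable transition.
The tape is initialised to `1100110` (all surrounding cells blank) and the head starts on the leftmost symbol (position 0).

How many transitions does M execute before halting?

20

q0 | _[1]100110_   read 1 → write 0, move left, go to q2
q2 | [_]0100110_   read _ → write _, move right, go to q1
q1 | _[0]100110_   read 0 → write 1, move left, go to q2
q2 | [_]1100110_   read _ → write _, move right, go to q1
q1 | _[1]100110_   read 1 → write 1, move right, go to q1
q1 | _1[1]00110_   read 1 → write 1, move right, go to q1
q1 | _11[0]0110_   read 0 → write 1, move left, go to q2
q2 | _1[1]10110_   read 1 → write 0, move right, go to q1
q1 | _10[1]0110_   read 1 → write 1, move right, go to q1
q1 | _101[0]110_   read 0 → write 1, move left, go to q2
q2 | _10[1]1110_   read 1 → write 0, move right, go to q1
q1 | _100[1]110_   read 1 → write 1, move right, go to q1
q1 | _1001[1]10_   read 1 → write 1, move right, go to q1
q1 | _10011[1]0_   read 1 → write 1, move right, go to q1
q1 | _100111[0]_   read 0 → write 1, move left, go to q2
q2 | _10011[1]1_   read 1 → write 0, move right, go to q1
q1 | _100110[1]_   read 1 → write 1, move right, go to q1
q1 | _1001101[_]   read _ → write _, move left, go to q2
q2 | _100110[1]_   read 1 → write 0, move right, go to q1
q1 | _1001100[_]   read _ → write _, move left, go to q2
q2 | _100110[0]_
M halts after 20 transitions.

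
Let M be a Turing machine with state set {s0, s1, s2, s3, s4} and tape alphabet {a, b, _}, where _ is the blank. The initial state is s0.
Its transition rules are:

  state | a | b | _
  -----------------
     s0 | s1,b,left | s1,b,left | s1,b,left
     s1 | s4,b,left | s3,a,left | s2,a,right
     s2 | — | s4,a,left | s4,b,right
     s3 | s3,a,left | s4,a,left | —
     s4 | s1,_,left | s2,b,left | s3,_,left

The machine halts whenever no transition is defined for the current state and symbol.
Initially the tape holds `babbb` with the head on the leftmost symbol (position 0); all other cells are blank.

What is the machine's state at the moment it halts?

s3

state=s0 head=0 tape=___[b]abbb   (s0,b)→(s1,b,left)
state=s1 head=-1 tape=__[_]babbb   (s1,_)→(s2,a,right)
state=s2 head=0 tape=__a[b]abbb   (s2,b)→(s4,a,left)
state=s4 head=-1 tape=__[a]aabbb   (s4,a)→(s1,_,left)
state=s1 head=-2 tape=_[_]_aabbb   (s1,_)→(s2,a,right)
state=s2 head=-1 tape=_a[_]aabbb   (s2,_)→(s4,b,right)
state=s4 head=0 tape=_ab[a]abbb   (s4,a)→(s1,_,left)
state=s1 head=-1 tape=_a[b]_abbb   (s1,b)→(s3,a,left)
state=s3 head=-2 tape=_[a]a_abbb   (s3,a)→(s3,a,left)
state=s3 head=-3 tape=[_]aa_abbb
No transition is defined for (s3, _); M halts in state s3.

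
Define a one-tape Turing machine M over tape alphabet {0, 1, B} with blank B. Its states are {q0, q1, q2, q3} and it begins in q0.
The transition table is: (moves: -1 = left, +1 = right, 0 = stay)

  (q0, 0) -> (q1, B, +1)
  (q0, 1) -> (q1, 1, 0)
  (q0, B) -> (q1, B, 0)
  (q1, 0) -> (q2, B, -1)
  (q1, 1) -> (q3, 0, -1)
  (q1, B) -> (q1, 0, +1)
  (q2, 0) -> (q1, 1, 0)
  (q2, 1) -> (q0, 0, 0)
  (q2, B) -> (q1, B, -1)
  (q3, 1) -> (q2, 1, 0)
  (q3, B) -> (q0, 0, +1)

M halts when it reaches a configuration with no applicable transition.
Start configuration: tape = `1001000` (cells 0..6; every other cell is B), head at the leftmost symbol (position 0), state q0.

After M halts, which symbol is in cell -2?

q0 | BBB[1]001000   read 1 → write 1, move 0, go to q1
q1 | BBB[1]001000   read 1 → write 0, move -1, go to q3
q3 | BB[B]0001000   read B → write 0, move +1, go to q0
q0 | BB0[0]001000   read 0 → write B, move +1, go to q1
q1 | BB0B[0]01000   read 0 → write B, move -1, go to q2
q2 | BB0[B]B01000   read B → write B, move -1, go to q1
q1 | BB[0]BB01000   read 0 → write B, move -1, go to q2
q2 | B[B]BBB01000   read B → write B, move -1, go to q1
q1 | [B]BBBB01000   read B → write 0, move +1, go to q1
q1 | 0[B]BBB01000   read B → write 0, move +1, go to q1
q1 | 00[B]BB01000   read B → write 0, move +1, go to q1
q1 | 000[B]B01000   read B → write 0, move +1, go to q1
q1 | 0000[B]01000   read B → write 0, move +1, go to q1
q1 | 00000[0]1000   read 0 → write B, move -1, go to q2
q2 | 0000[0]B1000   read 0 → write 1, move 0, go to q1
q1 | 0000[1]B1000   read 1 → write 0, move -1, go to q3
q3 | 000[0]0B1000
Cell -2 holds 0 when M halts.

0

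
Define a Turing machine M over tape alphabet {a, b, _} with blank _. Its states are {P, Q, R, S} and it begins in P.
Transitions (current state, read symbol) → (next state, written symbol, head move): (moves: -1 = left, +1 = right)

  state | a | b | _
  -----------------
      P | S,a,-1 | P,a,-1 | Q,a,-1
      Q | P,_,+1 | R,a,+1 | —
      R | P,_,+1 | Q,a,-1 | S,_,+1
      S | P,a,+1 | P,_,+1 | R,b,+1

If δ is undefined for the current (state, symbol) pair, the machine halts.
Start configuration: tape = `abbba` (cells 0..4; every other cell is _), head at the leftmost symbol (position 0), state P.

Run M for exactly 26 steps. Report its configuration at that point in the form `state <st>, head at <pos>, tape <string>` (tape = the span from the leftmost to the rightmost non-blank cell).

P | _[a]bbba   read a → write a, move -1, go to S
S | [_]abbba   read _ → write b, move +1, go to R
R | b[a]bbba   read a → write _, move +1, go to P
P | b_[b]bba   read b → write a, move -1, go to P
P | b[_]abba   read _ → write a, move -1, go to Q
Q | [b]aabba   read b → write a, move +1, go to R
R | a[a]abba   read a → write _, move +1, go to P
P | a_[a]bba   read a → write a, move -1, go to S
S | a[_]abba   read _ → write b, move +1, go to R
R | ab[a]bba   read a → write _, move +1, go to P
P | ab_[b]ba   read b → write a, move -1, go to P
P | ab[_]aba   read _ → write a, move -1, go to Q
Q | a[b]aaba   read b → write a, move +1, go to R
R | aa[a]aba   read a → write _, move +1, go to P
P | aa_[a]ba   read a → write a, move -1, go to S
S | aa[_]aba   read _ → write b, move +1, go to R
R | aab[a]ba   read a → write _, move +1, go to P
P | aab_[b]a   read b → write a, move -1, go to P
P | aab[_]aa   read _ → write a, move -1, go to Q
Q | aa[b]aaa   read b → write a, move +1, go to R
R | aaa[a]aa   read a → write _, move +1, go to P
P | aaa_[a]a   read a → write a, move -1, go to S
S | aaa[_]aa   read _ → write b, move +1, go to R
R | aaab[a]a   read a → write _, move +1, go to P
P | aaab_[a]   read a → write a, move -1, go to S
S | aaab[_]a   read _ → write b, move +1, go to R
R | aaabb[a]
After 26 steps: state R, head at 4, tape aaabba.

state R, head at 4, tape aaabba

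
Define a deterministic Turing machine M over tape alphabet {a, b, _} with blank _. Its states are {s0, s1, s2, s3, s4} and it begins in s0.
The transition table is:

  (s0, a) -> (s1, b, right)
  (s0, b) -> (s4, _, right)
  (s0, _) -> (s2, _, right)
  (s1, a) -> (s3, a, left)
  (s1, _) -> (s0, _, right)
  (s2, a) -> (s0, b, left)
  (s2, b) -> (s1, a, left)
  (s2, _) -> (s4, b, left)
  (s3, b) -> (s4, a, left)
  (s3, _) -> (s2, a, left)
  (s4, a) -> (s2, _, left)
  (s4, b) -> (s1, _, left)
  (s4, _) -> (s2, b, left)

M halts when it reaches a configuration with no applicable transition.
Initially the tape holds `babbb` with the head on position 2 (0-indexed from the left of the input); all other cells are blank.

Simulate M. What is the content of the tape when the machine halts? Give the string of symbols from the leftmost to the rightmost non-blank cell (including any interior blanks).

ba___bbb

s0 | ba[b]bb___   read b → write _, move right, go to s4
s4 | ba_[b]b___   read b → write _, move left, go to s1
s1 | ba[_]_b___   read _ → write _, move right, go to s0
s0 | ba_[_]b___   read _ → write _, move right, go to s2
s2 | ba__[b]___   read b → write a, move left, go to s1
s1 | ba_[_]a___   read _ → write _, move right, go to s0
s0 | ba__[a]___   read a → write b, move right, go to s1
s1 | ba__b[_]__   read _ → write _, move right, go to s0
s0 | ba__b_[_]_   read _ → write _, move right, go to s2
s2 | ba__b__[_]   read _ → write b, move left, go to s4
s4 | ba__b_[_]b   read _ → write b, move left, go to s2
s2 | ba__b[_]bb   read _ → write b, move left, go to s4
s4 | ba__[b]bbb   read b → write _, move left, go to s1
s1 | ba_[_]_bbb   read _ → write _, move right, go to s0
s0 | ba__[_]bbb   read _ → write _, move right, go to s2
s2 | ba___[b]bb   read b → write a, move left, go to s1
s1 | ba__[_]abb   read _ → write _, move right, go to s0
s0 | ba___[a]bb   read a → write b, move right, go to s1
s1 | ba___b[b]b
The non-blank tape span at halt is ba___bbb.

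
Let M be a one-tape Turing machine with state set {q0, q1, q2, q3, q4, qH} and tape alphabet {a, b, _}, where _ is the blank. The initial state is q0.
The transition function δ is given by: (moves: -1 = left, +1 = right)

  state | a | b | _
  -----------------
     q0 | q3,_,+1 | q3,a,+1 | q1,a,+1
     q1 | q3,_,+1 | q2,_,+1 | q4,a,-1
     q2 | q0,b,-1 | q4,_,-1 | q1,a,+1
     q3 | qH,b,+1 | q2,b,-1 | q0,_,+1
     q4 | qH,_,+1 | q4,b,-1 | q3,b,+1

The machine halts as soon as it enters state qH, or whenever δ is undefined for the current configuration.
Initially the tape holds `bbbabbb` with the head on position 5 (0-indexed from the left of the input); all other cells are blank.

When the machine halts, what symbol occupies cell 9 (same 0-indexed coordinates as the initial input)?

a

q0 | bbbab[b]b___   read b → write a, move +1, go to q3
q3 | bbbaba[b]___   read b → write b, move -1, go to q2
q2 | bbbab[a]b___   read a → write b, move -1, go to q0
q0 | bbba[b]bb___   read b → write a, move +1, go to q3
q3 | bbbaa[b]b___   read b → write b, move -1, go to q2
q2 | bbba[a]bb___   read a → write b, move -1, go to q0
q0 | bbb[a]bbb___   read a → write _, move +1, go to q3
q3 | bbb_[b]bb___   read b → write b, move -1, go to q2
q2 | bbb[_]bbb___   read _ → write a, move +1, go to q1
q1 | bbba[b]bb___   read b → write _, move +1, go to q2
q2 | bbba_[b]b___   read b → write _, move -1, go to q4
q4 | bbba[_]_b___   read _ → write b, move +1, go to q3
q3 | bbbab[_]b___   read _ → write _, move +1, go to q0
q0 | bbbab_[b]___   read b → write a, move +1, go to q3
q3 | bbbab_a[_]__   read _ → write _, move +1, go to q0
q0 | bbbab_a_[_]_   read _ → write a, move +1, go to q1
q1 | bbbab_a_a[_]   read _ → write a, move -1, go to q4
q4 | bbbab_a_[a]a   read a → write _, move +1, go to qH
qH | bbbab_a__[a]
Cell 9 holds a when M halts.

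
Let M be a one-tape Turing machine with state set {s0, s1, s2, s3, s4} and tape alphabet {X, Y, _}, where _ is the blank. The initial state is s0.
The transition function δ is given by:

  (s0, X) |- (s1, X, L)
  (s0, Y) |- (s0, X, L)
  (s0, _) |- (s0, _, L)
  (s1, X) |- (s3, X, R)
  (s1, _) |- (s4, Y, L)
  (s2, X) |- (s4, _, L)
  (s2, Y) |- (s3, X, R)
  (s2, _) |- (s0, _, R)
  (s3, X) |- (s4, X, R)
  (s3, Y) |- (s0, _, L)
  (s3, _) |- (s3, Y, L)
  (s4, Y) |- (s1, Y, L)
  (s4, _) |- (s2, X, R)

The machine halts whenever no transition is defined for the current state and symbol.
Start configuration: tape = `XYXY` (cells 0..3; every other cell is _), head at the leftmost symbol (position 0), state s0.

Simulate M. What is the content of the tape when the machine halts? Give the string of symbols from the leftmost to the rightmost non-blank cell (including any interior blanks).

state=s0 head=0 tape=__[X]YXY   (s0,X)→(s1,X,L)
state=s1 head=-1 tape=_[_]XYXY   (s1,_)→(s4,Y,L)
state=s4 head=-2 tape=[_]YXYXY   (s4,_)→(s2,X,R)
state=s2 head=-1 tape=X[Y]XYXY   (s2,Y)→(s3,X,R)
state=s3 head=0 tape=XX[X]YXY   (s3,X)→(s4,X,R)
state=s4 head=1 tape=XXX[Y]XY   (s4,Y)→(s1,Y,L)
state=s1 head=0 tape=XX[X]YXY   (s1,X)→(s3,X,R)
state=s3 head=1 tape=XXX[Y]XY   (s3,Y)→(s0,_,L)
state=s0 head=0 tape=XX[X]_XY   (s0,X)→(s1,X,L)
state=s1 head=-1 tape=X[X]X_XY   (s1,X)→(s3,X,R)
state=s3 head=0 tape=XX[X]_XY   (s3,X)→(s4,X,R)
state=s4 head=1 tape=XXX[_]XY   (s4,_)→(s2,X,R)
state=s2 head=2 tape=XXXX[X]Y   (s2,X)→(s4,_,L)
state=s4 head=1 tape=XXX[X]_Y
The non-blank tape span at halt is XXXX_Y.

XXXX_Y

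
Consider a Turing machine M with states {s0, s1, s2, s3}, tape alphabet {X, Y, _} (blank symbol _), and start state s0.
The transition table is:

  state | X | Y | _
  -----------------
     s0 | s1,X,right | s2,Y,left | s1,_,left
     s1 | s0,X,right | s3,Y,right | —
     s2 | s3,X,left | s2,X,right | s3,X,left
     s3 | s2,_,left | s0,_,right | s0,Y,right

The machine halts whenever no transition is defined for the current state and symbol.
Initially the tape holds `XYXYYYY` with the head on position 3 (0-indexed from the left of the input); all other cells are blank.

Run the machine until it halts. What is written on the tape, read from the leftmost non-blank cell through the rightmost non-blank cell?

state=s0 head=3 tape=XYX[Y]YYY_   (s0,Y)→(s2,Y,left)
state=s2 head=2 tape=XY[X]YYYY_   (s2,X)→(s3,X,left)
state=s3 head=1 tape=X[Y]XYYYY_   (s3,Y)→(s0,_,right)
state=s0 head=2 tape=X_[X]YYYY_   (s0,X)→(s1,X,right)
state=s1 head=3 tape=X_X[Y]YYY_   (s1,Y)→(s3,Y,right)
state=s3 head=4 tape=X_XY[Y]YY_   (s3,Y)→(s0,_,right)
state=s0 head=5 tape=X_XY_[Y]Y_   (s0,Y)→(s2,Y,left)
state=s2 head=4 tape=X_XY[_]YY_   (s2,_)→(s3,X,left)
state=s3 head=3 tape=X_X[Y]XYY_   (s3,Y)→(s0,_,right)
state=s0 head=4 tape=X_X_[X]YY_   (s0,X)→(s1,X,right)
state=s1 head=5 tape=X_X_X[Y]Y_   (s1,Y)→(s3,Y,right)
state=s3 head=6 tape=X_X_XY[Y]_   (s3,Y)→(s0,_,right)
state=s0 head=7 tape=X_X_XY_[_]   (s0,_)→(s1,_,left)
state=s1 head=6 tape=X_X_XY[_]_
The non-blank tape span at halt is X_X_XY.

X_X_XY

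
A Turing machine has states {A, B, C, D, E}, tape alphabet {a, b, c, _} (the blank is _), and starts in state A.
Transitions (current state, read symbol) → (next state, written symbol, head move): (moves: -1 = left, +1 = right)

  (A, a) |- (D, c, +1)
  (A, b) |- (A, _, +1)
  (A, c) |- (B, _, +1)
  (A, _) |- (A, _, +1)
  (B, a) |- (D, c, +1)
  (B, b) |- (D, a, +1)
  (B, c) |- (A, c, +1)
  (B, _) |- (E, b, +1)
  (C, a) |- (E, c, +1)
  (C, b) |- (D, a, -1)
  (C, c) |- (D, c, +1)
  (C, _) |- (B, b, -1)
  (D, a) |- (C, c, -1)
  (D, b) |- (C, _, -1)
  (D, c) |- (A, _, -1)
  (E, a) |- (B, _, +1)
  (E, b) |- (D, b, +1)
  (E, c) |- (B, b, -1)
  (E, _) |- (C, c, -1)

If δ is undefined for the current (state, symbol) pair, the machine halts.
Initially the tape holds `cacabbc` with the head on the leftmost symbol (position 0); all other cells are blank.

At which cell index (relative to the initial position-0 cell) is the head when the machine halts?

state=A head=0 tape=[c]acabbc_   (A,c)→(B,_,+1)
state=B head=1 tape=_[a]cabbc_   (B,a)→(D,c,+1)
state=D head=2 tape=_c[c]abbc_   (D,c)→(A,_,-1)
state=A head=1 tape=_[c]_abbc_   (A,c)→(B,_,+1)
state=B head=2 tape=__[_]abbc_   (B,_)→(E,b,+1)
state=E head=3 tape=__b[a]bbc_   (E,a)→(B,_,+1)
state=B head=4 tape=__b_[b]bc_   (B,b)→(D,a,+1)
state=D head=5 tape=__b_a[b]c_   (D,b)→(C,_,-1)
state=C head=4 tape=__b_[a]_c_   (C,a)→(E,c,+1)
state=E head=5 tape=__b_c[_]c_   (E,_)→(C,c,-1)
state=C head=4 tape=__b_[c]cc_   (C,c)→(D,c,+1)
state=D head=5 tape=__b_c[c]c_   (D,c)→(A,_,-1)
state=A head=4 tape=__b_[c]_c_   (A,c)→(B,_,+1)
state=B head=5 tape=__b__[_]c_   (B,_)→(E,b,+1)
state=E head=6 tape=__b__b[c]_   (E,c)→(B,b,-1)
state=B head=5 tape=__b__[b]b_   (B,b)→(D,a,+1)
state=D head=6 tape=__b__a[b]_   (D,b)→(C,_,-1)
state=C head=5 tape=__b__[a]__   (C,a)→(E,c,+1)
state=E head=6 tape=__b__c[_]_   (E,_)→(C,c,-1)
state=C head=5 tape=__b__[c]c_   (C,c)→(D,c,+1)
state=D head=6 tape=__b__c[c]_   (D,c)→(A,_,-1)
state=A head=5 tape=__b__[c]__   (A,c)→(B,_,+1)
state=B head=6 tape=__b___[_]_   (B,_)→(E,b,+1)
state=E head=7 tape=__b___b[_]   (E,_)→(C,c,-1)
state=C head=6 tape=__b___[b]c   (C,b)→(D,a,-1)
state=D head=5 tape=__b__[_]ac
At halt the head is at cell 5.

5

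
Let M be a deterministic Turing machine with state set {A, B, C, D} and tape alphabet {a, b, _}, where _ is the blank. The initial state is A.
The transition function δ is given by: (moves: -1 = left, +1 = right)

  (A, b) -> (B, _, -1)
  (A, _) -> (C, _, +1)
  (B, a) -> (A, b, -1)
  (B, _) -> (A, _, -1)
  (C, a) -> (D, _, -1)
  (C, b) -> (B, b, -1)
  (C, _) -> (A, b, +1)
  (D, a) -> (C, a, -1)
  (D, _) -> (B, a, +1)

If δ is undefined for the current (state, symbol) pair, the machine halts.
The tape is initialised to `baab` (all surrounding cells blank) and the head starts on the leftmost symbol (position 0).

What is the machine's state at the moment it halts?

A | __[b]aab   read b → write _, move -1, go to B
B | _[_]_aab   read _ → write _, move -1, go to A
A | [_]__aab   read _ → write _, move +1, go to C
C | _[_]_aab   read _ → write b, move +1, go to A
A | _b[_]aab   read _ → write _, move +1, go to C
C | _b_[a]ab   read a → write _, move -1, go to D
D | _b[_]_ab   read _ → write a, move +1, go to B
B | _ba[_]ab   read _ → write _, move -1, go to A
A | _b[a]_ab
No transition is defined for (A, a); M halts in state A.

A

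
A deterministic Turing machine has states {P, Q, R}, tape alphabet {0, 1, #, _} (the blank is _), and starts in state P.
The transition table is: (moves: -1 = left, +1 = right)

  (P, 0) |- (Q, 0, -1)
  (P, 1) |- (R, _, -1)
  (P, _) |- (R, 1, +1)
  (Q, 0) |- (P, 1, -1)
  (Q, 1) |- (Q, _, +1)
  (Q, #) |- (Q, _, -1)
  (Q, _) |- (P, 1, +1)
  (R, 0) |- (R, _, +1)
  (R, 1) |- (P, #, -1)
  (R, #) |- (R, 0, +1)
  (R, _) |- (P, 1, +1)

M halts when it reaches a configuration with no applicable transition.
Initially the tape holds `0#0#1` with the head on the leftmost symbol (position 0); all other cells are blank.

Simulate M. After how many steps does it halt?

state=P head=0 tape=__[0]#0#1   (P,0)→(Q,0,-1)
state=Q head=-1 tape=_[_]0#0#1   (Q,_)→(P,1,+1)
state=P head=0 tape=_1[0]#0#1   (P,0)→(Q,0,-1)
state=Q head=-1 tape=_[1]0#0#1   (Q,1)→(Q,_,+1)
state=Q head=0 tape=__[0]#0#1   (Q,0)→(P,1,-1)
state=P head=-1 tape=_[_]1#0#1   (P,_)→(R,1,+1)
state=R head=0 tape=_1[1]#0#1   (R,1)→(P,#,-1)
state=P head=-1 tape=_[1]##0#1   (P,1)→(R,_,-1)
state=R head=-2 tape=[_]_##0#1   (R,_)→(P,1,+1)
state=P head=-1 tape=1[_]##0#1   (P,_)→(R,1,+1)
state=R head=0 tape=11[#]#0#1   (R,#)→(R,0,+1)
state=R head=1 tape=110[#]0#1   (R,#)→(R,0,+1)
state=R head=2 tape=1100[0]#1   (R,0)→(R,_,+1)
state=R head=3 tape=1100_[#]1   (R,#)→(R,0,+1)
state=R head=4 tape=1100_0[1]   (R,1)→(P,#,-1)
state=P head=3 tape=1100_[0]#   (P,0)→(Q,0,-1)
state=Q head=2 tape=1100[_]0#   (Q,_)→(P,1,+1)
state=P head=3 tape=11001[0]#   (P,0)→(Q,0,-1)
state=Q head=2 tape=1100[1]0#   (Q,1)→(Q,_,+1)
state=Q head=3 tape=1100_[0]#   (Q,0)→(P,1,-1)
state=P head=2 tape=1100[_]1#   (P,_)→(R,1,+1)
state=R head=3 tape=11001[1]#   (R,1)→(P,#,-1)
state=P head=2 tape=1100[1]##   (P,1)→(R,_,-1)
state=R head=1 tape=110[0]_##   (R,0)→(R,_,+1)
state=R head=2 tape=110_[_]##   (R,_)→(P,1,+1)
state=P head=3 tape=110_1[#]#
M halts after 25 transitions.

25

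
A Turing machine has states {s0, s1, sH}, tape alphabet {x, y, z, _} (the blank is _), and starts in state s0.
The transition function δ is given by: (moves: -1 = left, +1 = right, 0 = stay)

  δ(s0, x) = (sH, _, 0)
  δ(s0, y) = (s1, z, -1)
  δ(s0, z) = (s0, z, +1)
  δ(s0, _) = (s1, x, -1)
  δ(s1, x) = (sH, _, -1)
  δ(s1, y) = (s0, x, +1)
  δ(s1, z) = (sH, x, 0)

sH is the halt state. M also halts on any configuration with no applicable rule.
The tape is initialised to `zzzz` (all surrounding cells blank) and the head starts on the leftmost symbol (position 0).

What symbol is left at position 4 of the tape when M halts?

state=s0 head=0 tape=[z]zzz_   (s0,z)→(s0,z,+1)
state=s0 head=1 tape=z[z]zz_   (s0,z)→(s0,z,+1)
state=s0 head=2 tape=zz[z]z_   (s0,z)→(s0,z,+1)
state=s0 head=3 tape=zzz[z]_   (s0,z)→(s0,z,+1)
state=s0 head=4 tape=zzzz[_]   (s0,_)→(s1,x,-1)
state=s1 head=3 tape=zzz[z]x   (s1,z)→(sH,x,0)
state=sH head=3 tape=zzz[x]x
Cell 4 holds x when M halts.

x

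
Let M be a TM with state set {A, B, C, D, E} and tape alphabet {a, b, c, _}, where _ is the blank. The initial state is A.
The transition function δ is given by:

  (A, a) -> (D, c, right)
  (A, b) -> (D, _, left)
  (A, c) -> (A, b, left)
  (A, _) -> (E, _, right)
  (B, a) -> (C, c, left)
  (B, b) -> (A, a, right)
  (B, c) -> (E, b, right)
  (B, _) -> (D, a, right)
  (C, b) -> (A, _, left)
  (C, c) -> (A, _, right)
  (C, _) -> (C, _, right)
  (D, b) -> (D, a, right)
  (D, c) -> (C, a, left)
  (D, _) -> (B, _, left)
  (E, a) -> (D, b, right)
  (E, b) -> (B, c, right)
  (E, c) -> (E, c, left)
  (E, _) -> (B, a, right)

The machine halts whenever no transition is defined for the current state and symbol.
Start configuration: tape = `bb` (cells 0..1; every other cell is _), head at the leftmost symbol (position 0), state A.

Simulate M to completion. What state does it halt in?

C

state=A head=0 tape=___[b]b____   (A,b)→(D,_,left)
state=D head=-1 tape=__[_]_b____   (D,_)→(B,_,left)
state=B head=-2 tape=_[_]__b____   (B,_)→(D,a,right)
state=D head=-1 tape=_a[_]_b____   (D,_)→(B,_,left)
state=B head=-2 tape=_[a]__b____   (B,a)→(C,c,left)
state=C head=-3 tape=[_]c__b____   (C,_)→(C,_,right)
state=C head=-2 tape=_[c]__b____   (C,c)→(A,_,right)
state=A head=-1 tape=__[_]_b____   (A,_)→(E,_,right)
state=E head=0 tape=___[_]b____   (E,_)→(B,a,right)
state=B head=1 tape=___a[b]____   (B,b)→(A,a,right)
state=A head=2 tape=___aa[_]___   (A,_)→(E,_,right)
state=E head=3 tape=___aa_[_]__   (E,_)→(B,a,right)
state=B head=4 tape=___aa_a[_]_   (B,_)→(D,a,right)
state=D head=5 tape=___aa_aa[_]   (D,_)→(B,_,left)
state=B head=4 tape=___aa_a[a]_   (B,a)→(C,c,left)
state=C head=3 tape=___aa_[a]c_
No transition is defined for (C, a); M halts in state C.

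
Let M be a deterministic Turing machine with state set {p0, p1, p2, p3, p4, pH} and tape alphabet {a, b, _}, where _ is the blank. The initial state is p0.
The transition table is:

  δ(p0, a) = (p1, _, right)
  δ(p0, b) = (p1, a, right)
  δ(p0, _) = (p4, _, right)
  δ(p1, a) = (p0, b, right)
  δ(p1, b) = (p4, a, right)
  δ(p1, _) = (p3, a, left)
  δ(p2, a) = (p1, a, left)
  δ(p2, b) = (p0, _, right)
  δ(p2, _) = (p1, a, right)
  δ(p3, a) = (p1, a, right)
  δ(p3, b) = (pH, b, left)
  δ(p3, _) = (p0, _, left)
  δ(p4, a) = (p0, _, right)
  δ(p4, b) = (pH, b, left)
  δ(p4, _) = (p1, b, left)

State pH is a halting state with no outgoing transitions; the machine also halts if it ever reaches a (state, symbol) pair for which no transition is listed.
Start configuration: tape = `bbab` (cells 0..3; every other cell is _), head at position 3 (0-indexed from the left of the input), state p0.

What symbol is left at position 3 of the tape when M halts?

a

p0 | bba[b]___   read b → write a, move right, go to p1
p1 | bbaa[_]__   read _ → write a, move left, go to p3
p3 | bba[a]a__   read a → write a, move right, go to p1
p1 | bbaa[a]__   read a → write b, move right, go to p0
p0 | bbaab[_]_   read _ → write _, move right, go to p4
p4 | bbaab_[_]   read _ → write b, move left, go to p1
p1 | bbaab[_]b   read _ → write a, move left, go to p3
p3 | bbaa[b]ab   read b → write b, move left, go to pH
pH | bba[a]bab
Cell 3 holds a when M halts.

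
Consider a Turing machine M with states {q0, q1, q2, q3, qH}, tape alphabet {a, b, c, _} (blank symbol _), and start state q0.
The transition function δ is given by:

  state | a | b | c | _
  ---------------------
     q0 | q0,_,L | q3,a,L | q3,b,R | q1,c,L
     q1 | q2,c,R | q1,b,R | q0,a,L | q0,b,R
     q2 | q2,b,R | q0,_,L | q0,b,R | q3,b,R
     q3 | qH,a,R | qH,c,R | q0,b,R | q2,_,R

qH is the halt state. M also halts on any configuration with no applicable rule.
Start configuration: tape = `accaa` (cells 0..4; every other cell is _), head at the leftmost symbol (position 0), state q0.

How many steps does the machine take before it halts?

8

q0 | __[a]ccaa   read a → write _, move L, go to q0
q0 | _[_]_ccaa   read _ → write c, move L, go to q1
q1 | [_]c_ccaa   read _ → write b, move R, go to q0
q0 | b[c]_ccaa   read c → write b, move R, go to q3
q3 | bb[_]ccaa   read _ → write _, move R, go to q2
q2 | bb_[c]caa   read c → write b, move R, go to q0
q0 | bb_b[c]aa   read c → write b, move R, go to q3
q3 | bb_bb[a]a   read a → write a, move R, go to qH
qH | bb_bba[a]
M halts after 8 transitions.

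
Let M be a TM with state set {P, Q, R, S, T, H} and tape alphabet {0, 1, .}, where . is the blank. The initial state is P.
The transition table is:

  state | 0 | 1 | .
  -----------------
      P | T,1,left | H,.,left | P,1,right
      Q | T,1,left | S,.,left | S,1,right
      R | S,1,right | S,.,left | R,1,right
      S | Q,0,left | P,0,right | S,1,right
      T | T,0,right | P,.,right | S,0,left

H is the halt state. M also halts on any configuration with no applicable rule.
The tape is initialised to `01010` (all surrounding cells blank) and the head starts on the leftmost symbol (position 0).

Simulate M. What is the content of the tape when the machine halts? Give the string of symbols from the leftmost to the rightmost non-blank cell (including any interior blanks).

P | ...[0]1010   read 0 → write 1, move left, go to T
T | ..[.]11010   read . → write 0, move left, go to S
S | .[.]011010   read . → write 1, move right, go to S
S | .1[0]11010   read 0 → write 0, move left, go to Q
Q | .[1]011010   read 1 → write ., move left, go to S
S | [.].011010   read . → write 1, move right, go to S
S | 1[.]011010   read . → write 1, move right, go to S
S | 11[0]11010   read 0 → write 0, move left, go to Q
Q | 1[1]011010   read 1 → write ., move left, go to S
S | [1].011010   read 1 → write 0, move right, go to P
P | 0[.]011010   read . → write 1, move right, go to P
P | 01[0]11010   read 0 → write 1, move left, go to T
T | 0[1]111010   read 1 → write ., move right, go to P
P | 0.[1]11010   read 1 → write ., move left, go to H
H | 0[.].11010
The non-blank tape span at halt is 0..11010.

0..11010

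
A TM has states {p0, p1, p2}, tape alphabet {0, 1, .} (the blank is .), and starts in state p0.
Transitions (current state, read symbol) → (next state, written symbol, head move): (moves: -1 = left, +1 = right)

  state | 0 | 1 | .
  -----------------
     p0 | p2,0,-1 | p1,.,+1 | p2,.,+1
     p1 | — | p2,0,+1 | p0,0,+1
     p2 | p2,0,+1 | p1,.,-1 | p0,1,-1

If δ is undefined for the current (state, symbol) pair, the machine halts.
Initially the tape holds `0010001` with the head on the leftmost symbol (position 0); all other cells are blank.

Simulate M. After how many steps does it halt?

state=p0 head=0 tape=..[0]010001   (p0,0)→(p2,0,-1)
state=p2 head=-1 tape=.[.]0010001   (p2,.)→(p0,1,-1)
state=p0 head=-2 tape=[.]10010001   (p0,.)→(p2,.,+1)
state=p2 head=-1 tape=.[1]0010001   (p2,1)→(p1,.,-1)
state=p1 head=-2 tape=[.].0010001   (p1,.)→(p0,0,+1)
state=p0 head=-1 tape=0[.]0010001   (p0,.)→(p2,.,+1)
state=p2 head=0 tape=0.[0]010001   (p2,0)→(p2,0,+1)
state=p2 head=1 tape=0.0[0]10001   (p2,0)→(p2,0,+1)
state=p2 head=2 tape=0.00[1]0001   (p2,1)→(p1,.,-1)
state=p1 head=1 tape=0.0[0].0001
M halts after 9 transitions.

9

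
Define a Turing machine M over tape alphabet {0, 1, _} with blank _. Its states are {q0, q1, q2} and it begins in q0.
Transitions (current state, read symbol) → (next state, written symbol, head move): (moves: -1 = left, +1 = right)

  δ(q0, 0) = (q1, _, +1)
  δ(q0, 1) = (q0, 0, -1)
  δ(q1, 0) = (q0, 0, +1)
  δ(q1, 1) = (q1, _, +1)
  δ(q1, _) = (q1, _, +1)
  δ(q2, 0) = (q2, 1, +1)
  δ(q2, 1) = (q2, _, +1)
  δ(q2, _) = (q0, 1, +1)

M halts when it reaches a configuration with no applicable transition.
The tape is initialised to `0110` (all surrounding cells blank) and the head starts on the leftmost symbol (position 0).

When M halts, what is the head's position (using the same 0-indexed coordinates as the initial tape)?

state=q0 head=0 tape=[0]110_   (q0,0)→(q1,_,+1)
state=q1 head=1 tape=_[1]10_   (q1,1)→(q1,_,+1)
state=q1 head=2 tape=__[1]0_   (q1,1)→(q1,_,+1)
state=q1 head=3 tape=___[0]_   (q1,0)→(q0,0,+1)
state=q0 head=4 tape=___0[_]
At halt the head is at cell 4.

4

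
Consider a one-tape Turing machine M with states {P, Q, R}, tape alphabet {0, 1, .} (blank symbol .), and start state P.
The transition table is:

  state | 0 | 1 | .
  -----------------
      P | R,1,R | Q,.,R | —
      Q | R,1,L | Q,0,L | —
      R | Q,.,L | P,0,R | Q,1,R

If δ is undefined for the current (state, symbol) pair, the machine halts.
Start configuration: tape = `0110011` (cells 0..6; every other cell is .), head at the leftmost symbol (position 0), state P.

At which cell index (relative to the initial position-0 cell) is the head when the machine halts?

-2

P | ..[0]110011   read 0 → write 1, move R, go to R
R | ..1[1]10011   read 1 → write 0, move R, go to P
P | ..10[1]0011   read 1 → write ., move R, go to Q
Q | ..10.[0]011   read 0 → write 1, move L, go to R
R | ..10[.]1011   read . → write 1, move R, go to Q
Q | ..101[1]011   read 1 → write 0, move L, go to Q
Q | ..10[1]0011   read 1 → write 0, move L, go to Q
Q | ..1[0]00011   read 0 → write 1, move L, go to R
R | ..[1]100011   read 1 → write 0, move R, go to P
P | ..0[1]00011   read 1 → write ., move R, go to Q
Q | ..0.[0]0011   read 0 → write 1, move L, go to R
R | ..0[.]10011   read . → write 1, move R, go to Q
Q | ..01[1]0011   read 1 → write 0, move L, go to Q
Q | ..0[1]00011   read 1 → write 0, move L, go to Q
Q | ..[0]000011   read 0 → write 1, move L, go to R
R | .[.]1000011   read . → write 1, move R, go to Q
Q | .1[1]000011   read 1 → write 0, move L, go to Q
Q | .[1]0000011   read 1 → write 0, move L, go to Q
Q | [.]00000011
At halt the head is at cell -2.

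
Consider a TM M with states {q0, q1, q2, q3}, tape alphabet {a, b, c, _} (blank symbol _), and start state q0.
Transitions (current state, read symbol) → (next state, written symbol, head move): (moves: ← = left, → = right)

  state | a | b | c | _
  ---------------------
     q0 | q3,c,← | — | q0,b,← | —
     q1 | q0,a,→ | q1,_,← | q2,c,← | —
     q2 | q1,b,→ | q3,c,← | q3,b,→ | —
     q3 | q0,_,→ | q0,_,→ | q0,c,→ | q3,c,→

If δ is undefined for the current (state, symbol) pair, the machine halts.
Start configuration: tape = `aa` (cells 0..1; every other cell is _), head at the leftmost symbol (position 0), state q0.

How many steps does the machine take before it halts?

8

state=q0 head=0 tape=__[a]a   (q0,a)→(q3,c,←)
state=q3 head=-1 tape=_[_]ca   (q3,_)→(q3,c,→)
state=q3 head=0 tape=_c[c]a   (q3,c)→(q0,c,→)
state=q0 head=1 tape=_cc[a]   (q0,a)→(q3,c,←)
state=q3 head=0 tape=_c[c]c   (q3,c)→(q0,c,→)
state=q0 head=1 tape=_cc[c]   (q0,c)→(q0,b,←)
state=q0 head=0 tape=_c[c]b   (q0,c)→(q0,b,←)
state=q0 head=-1 tape=_[c]bb   (q0,c)→(q0,b,←)
state=q0 head=-2 tape=[_]bbb
M halts after 8 transitions.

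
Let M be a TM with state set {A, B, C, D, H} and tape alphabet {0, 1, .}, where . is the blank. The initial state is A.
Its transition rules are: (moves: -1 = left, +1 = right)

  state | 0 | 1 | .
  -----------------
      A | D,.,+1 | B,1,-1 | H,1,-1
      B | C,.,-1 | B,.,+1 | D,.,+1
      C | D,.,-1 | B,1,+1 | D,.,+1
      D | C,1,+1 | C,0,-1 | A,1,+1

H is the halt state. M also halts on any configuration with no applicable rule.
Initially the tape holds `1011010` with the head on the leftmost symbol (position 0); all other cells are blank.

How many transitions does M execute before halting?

27

state=A head=0 tape=.[1]011010..   (A,1)→(B,1,-1)
state=B head=-1 tape=[.]1011010..   (B,.)→(D,.,+1)
state=D head=0 tape=.[1]011010..   (D,1)→(C,0,-1)
state=C head=-1 tape=[.]0011010..   (C,.)→(D,.,+1)
state=D head=0 tape=.[0]011010..   (D,0)→(C,1,+1)
state=C head=1 tape=.1[0]11010..   (C,0)→(D,.,-1)
state=D head=0 tape=.[1].11010..   (D,1)→(C,0,-1)
state=C head=-1 tape=[.]0.11010..   (C,.)→(D,.,+1)
state=D head=0 tape=.[0].11010..   (D,0)→(C,1,+1)
state=C head=1 tape=.1[.]11010..   (C,.)→(D,.,+1)
state=D head=2 tape=.1.[1]1010..   (D,1)→(C,0,-1)
state=C head=1 tape=.1[.]01010..   (C,.)→(D,.,+1)
state=D head=2 tape=.1.[0]1010..   (D,0)→(C,1,+1)
state=C head=3 tape=.1.1[1]010..   (C,1)→(B,1,+1)
state=B head=4 tape=.1.11[0]10..   (B,0)→(C,.,-1)
state=C head=3 tape=.1.1[1].10..   (C,1)→(B,1,+1)
state=B head=4 tape=.1.11[.]10..   (B,.)→(D,.,+1)
state=D head=5 tape=.1.11.[1]0..   (D,1)→(C,0,-1)
state=C head=4 tape=.1.11[.]00..   (C,.)→(D,.,+1)
state=D head=5 tape=.1.11.[0]0..   (D,0)→(C,1,+1)
state=C head=6 tape=.1.11.1[0]..   (C,0)→(D,.,-1)
state=D head=5 tape=.1.11.[1]...   (D,1)→(C,0,-1)
state=C head=4 tape=.1.11[.]0...   (C,.)→(D,.,+1)
state=D head=5 tape=.1.11.[0]...   (D,0)→(C,1,+1)
state=C head=6 tape=.1.11.1[.]..   (C,.)→(D,.,+1)
state=D head=7 tape=.1.11.1.[.].   (D,.)→(A,1,+1)
state=A head=8 tape=.1.11.1.1[.]   (A,.)→(H,1,-1)
state=H head=7 tape=.1.11.1.[1]1
M halts after 27 transitions.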